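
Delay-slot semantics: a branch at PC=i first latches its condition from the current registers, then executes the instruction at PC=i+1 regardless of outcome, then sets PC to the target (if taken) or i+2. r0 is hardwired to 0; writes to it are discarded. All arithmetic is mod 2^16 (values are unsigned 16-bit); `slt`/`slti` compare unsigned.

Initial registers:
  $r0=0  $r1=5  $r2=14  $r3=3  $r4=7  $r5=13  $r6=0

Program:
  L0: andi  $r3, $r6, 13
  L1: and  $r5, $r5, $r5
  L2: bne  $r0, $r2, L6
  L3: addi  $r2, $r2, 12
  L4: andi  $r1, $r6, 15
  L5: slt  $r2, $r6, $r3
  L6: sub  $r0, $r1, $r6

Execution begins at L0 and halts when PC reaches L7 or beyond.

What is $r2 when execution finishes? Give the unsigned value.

  step pc=0: andi  $r3, $r6, 13  regs=(0,5,14,0,7,13,0)
  step pc=1: and  $r5, $r5, $r5  regs=(0,5,14,0,7,13,0)
  step pc=2: bne  $r0, $r2, L6  cond=T  regs=(0,5,14,0,7,13,0)
  step pc=3: addi  $r2, $r2, 12  regs=(0,5,26,0,7,13,0)
  step pc=6: sub  $r0, $r1, $r6  regs=(0,5,26,0,7,13,0)

26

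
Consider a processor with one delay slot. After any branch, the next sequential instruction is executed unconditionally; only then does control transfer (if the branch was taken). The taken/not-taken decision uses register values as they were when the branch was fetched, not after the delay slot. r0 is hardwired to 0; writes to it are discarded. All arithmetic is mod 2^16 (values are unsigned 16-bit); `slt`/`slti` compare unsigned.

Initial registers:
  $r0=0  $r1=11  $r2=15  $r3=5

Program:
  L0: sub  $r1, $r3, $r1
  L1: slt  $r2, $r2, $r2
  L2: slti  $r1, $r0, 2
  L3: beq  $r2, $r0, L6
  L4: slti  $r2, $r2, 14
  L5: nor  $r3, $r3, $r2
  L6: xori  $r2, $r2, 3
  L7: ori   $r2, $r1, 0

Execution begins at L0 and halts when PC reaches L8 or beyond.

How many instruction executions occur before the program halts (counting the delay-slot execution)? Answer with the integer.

7

PC=0  sub  $r1, $r3, $r1     | $r0=0 $r1=65530 $r2=15 $r3=5
PC=1  slt  $r2, $r2, $r2     | $r0=0 $r1=65530 $r2=0 $r3=5
PC=2  slti  $r1, $r0, 2      | $r0=0 $r1=1 $r2=0 $r3=5
PC=3  beq  $r2, $r0, L6      | $r0=0 $r1=1 $r2=0 $r3=5  [TAKEN]
PC=4  slti  $r2, $r2, 14     | $r0=0 $r1=1 $r2=1 $r3=5
PC=6  xori  $r2, $r2, 3      | $r0=0 $r1=1 $r2=2 $r3=5
PC=7  ori   $r2, $r1, 0      | $r0=0 $r1=1 $r2=1 $r3=5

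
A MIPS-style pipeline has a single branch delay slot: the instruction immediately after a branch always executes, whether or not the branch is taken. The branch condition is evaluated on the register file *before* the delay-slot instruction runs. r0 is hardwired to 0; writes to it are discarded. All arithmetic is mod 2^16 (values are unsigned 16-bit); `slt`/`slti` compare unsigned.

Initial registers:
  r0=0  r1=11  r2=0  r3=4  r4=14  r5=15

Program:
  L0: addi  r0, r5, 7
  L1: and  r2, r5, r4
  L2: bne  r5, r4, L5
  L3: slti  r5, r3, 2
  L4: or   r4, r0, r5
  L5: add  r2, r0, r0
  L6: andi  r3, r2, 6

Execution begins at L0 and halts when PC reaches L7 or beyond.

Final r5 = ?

0

[0] addi  r0, r5, 7  →  {r0:0, r1:11, r2:0, r3:4, r4:14, r5:15}
[1] and  r2, r5, r4  →  {r0:0, r1:11, r2:14, r3:4, r4:14, r5:15}
[2] bne  r5, r4, L5  →  {r0:0, r1:11, r2:14, r3:4, r4:14, r5:15}  ⟨branch taken⟩
[3] slti  r5, r3, 2  →  {r0:0, r1:11, r2:14, r3:4, r4:14, r5:0}
[5] add  r2, r0, r0  →  {r0:0, r1:11, r2:0, r3:4, r4:14, r5:0}
[6] andi  r3, r2, 6  →  {r0:0, r1:11, r2:0, r3:0, r4:14, r5:0}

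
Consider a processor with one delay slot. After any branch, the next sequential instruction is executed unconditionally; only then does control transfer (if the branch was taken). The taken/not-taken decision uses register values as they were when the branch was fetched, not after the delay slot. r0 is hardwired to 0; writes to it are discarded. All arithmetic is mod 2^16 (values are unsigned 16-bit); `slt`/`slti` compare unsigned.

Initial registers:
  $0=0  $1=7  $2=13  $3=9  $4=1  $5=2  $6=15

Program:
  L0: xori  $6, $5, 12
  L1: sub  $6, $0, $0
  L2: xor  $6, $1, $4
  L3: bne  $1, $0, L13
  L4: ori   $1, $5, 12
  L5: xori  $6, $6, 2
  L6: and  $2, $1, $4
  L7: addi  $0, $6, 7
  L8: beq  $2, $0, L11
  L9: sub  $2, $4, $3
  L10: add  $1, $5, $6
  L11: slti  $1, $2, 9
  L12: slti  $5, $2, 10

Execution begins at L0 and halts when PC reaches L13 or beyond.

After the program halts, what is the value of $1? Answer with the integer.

14

#0 xori  $6, $5, 12 ; 0/7/13/9/1/2/14
#1 sub  $6, $0, $0 ; 0/7/13/9/1/2/0
#2 xor  $6, $1, $4 ; 0/7/13/9/1/2/6
#3 bne  $1, $0, L13 ; 0/7/13/9/1/2/6 ; →target
#4 ori   $1, $5, 12 ; 0/14/13/9/1/2/6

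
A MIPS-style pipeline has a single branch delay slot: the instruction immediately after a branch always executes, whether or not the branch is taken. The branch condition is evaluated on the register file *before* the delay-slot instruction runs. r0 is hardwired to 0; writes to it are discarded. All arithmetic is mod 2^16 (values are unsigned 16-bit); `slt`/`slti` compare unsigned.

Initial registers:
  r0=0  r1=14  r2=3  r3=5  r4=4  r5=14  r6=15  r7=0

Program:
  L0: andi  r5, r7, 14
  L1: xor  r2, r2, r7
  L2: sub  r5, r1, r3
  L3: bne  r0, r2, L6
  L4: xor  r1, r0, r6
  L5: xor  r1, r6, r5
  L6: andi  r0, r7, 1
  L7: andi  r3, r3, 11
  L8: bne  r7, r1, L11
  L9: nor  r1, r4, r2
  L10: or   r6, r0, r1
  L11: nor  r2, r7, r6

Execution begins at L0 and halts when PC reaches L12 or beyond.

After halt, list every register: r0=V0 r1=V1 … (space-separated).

  step pc=0: andi  r5, r7, 14  regs=(0,14,3,5,4,0,15,0)
  step pc=1: xor  r2, r2, r7  regs=(0,14,3,5,4,0,15,0)
  step pc=2: sub  r5, r1, r3  regs=(0,14,3,5,4,9,15,0)
  step pc=3: bne  r0, r2, L6  cond=T  regs=(0,14,3,5,4,9,15,0)
  step pc=4: xor  r1, r0, r6  regs=(0,15,3,5,4,9,15,0)
  step pc=6: andi  r0, r7, 1  regs=(0,15,3,5,4,9,15,0)
  step pc=7: andi  r3, r3, 11  regs=(0,15,3,1,4,9,15,0)
  step pc=8: bne  r7, r1, L11  cond=T  regs=(0,15,3,1,4,9,15,0)
  step pc=9: nor  r1, r4, r2  regs=(0,65528,3,1,4,9,15,0)
  step pc=11: nor  r2, r7, r6  regs=(0,65528,65520,1,4,9,15,0)

r0=0 r1=65528 r2=65520 r3=1 r4=4 r5=9 r6=15 r7=0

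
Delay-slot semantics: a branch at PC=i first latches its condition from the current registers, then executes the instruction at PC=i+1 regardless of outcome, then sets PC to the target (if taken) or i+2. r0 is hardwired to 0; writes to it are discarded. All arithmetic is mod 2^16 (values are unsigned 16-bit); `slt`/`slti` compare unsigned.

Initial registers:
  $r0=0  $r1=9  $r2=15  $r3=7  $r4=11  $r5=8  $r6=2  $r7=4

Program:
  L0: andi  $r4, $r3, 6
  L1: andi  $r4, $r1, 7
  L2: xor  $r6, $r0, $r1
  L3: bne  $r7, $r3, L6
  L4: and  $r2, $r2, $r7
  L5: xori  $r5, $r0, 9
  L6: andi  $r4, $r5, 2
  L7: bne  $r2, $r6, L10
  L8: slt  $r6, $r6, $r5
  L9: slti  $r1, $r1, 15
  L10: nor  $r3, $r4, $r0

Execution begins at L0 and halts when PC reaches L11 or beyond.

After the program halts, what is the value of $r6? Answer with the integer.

0

#0 andi  $r4, $r3, 6 ; 0/9/15/7/6/8/2/4
#1 andi  $r4, $r1, 7 ; 0/9/15/7/1/8/2/4
#2 xor  $r6, $r0, $r1 ; 0/9/15/7/1/8/9/4
#3 bne  $r7, $r3, L6 ; 0/9/15/7/1/8/9/4 ; →target
#4 and  $r2, $r2, $r7 ; 0/9/4/7/1/8/9/4
#6 andi  $r4, $r5, 2 ; 0/9/4/7/0/8/9/4
#7 bne  $r2, $r6, L10 ; 0/9/4/7/0/8/9/4 ; →target
#8 slt  $r6, $r6, $r5 ; 0/9/4/7/0/8/0/4
#10 nor  $r3, $r4, $r0 ; 0/9/4/65535/0/8/0/4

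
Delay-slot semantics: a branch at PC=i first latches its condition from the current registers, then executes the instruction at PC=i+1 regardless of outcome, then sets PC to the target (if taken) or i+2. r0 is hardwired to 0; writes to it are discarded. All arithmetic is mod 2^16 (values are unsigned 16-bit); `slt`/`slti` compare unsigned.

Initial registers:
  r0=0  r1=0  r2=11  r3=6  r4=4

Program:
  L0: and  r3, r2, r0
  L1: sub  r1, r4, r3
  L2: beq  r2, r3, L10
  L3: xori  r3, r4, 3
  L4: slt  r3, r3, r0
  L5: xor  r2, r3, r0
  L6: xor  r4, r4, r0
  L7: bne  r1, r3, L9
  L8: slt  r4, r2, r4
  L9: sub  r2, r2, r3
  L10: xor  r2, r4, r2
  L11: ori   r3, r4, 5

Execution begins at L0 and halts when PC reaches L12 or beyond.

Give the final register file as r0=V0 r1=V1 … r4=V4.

#0 and  r3, r2, r0 ; 0/0/11/0/4
#1 sub  r1, r4, r3 ; 0/4/11/0/4
#2 beq  r2, r3, L10 ; 0/4/11/0/4 ; →fallthru
#3 xori  r3, r4, 3 ; 0/4/11/7/4
#4 slt  r3, r3, r0 ; 0/4/11/0/4
#5 xor  r2, r3, r0 ; 0/4/0/0/4
#6 xor  r4, r4, r0 ; 0/4/0/0/4
#7 bne  r1, r3, L9 ; 0/4/0/0/4 ; →target
#8 slt  r4, r2, r4 ; 0/4/0/0/1
#9 sub  r2, r2, r3 ; 0/4/0/0/1
#10 xor  r2, r4, r2 ; 0/4/1/0/1
#11 ori   r3, r4, 5 ; 0/4/1/5/1

r0=0 r1=4 r2=1 r3=5 r4=1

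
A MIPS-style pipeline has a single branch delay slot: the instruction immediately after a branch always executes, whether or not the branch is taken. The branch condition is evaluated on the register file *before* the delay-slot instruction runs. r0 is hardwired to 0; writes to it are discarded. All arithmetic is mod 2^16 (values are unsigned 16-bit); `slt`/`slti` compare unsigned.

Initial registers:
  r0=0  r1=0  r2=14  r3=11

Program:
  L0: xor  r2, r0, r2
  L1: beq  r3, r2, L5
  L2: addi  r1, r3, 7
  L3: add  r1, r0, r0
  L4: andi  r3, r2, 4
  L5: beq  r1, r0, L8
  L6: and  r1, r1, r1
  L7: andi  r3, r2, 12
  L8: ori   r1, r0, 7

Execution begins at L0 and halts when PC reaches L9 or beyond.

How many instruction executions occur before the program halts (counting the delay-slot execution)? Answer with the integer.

8

[0] xor  r2, r0, r2  →  {r0:0, r1:0, r2:14, r3:11}
[1] beq  r3, r2, L5  →  {r0:0, r1:0, r2:14, r3:11}  ⟨branch fallthrough⟩
[2] addi  r1, r3, 7  →  {r0:0, r1:18, r2:14, r3:11}
[3] add  r1, r0, r0  →  {r0:0, r1:0, r2:14, r3:11}
[4] andi  r3, r2, 4  →  {r0:0, r1:0, r2:14, r3:4}
[5] beq  r1, r0, L8  →  {r0:0, r1:0, r2:14, r3:4}  ⟨branch taken⟩
[6] and  r1, r1, r1  →  {r0:0, r1:0, r2:14, r3:4}
[8] ori   r1, r0, 7  →  {r0:0, r1:7, r2:14, r3:4}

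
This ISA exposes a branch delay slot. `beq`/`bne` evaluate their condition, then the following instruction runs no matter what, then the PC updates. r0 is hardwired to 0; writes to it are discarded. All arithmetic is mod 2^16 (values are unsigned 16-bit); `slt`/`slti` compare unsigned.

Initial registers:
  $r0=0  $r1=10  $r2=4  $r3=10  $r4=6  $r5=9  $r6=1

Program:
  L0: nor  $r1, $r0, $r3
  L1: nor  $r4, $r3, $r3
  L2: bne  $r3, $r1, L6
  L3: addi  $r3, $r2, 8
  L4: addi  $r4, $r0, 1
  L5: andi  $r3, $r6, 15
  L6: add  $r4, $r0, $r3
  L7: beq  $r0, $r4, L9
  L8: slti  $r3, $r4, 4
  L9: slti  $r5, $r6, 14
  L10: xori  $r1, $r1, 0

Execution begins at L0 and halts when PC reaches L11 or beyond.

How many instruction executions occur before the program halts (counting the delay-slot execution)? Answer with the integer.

9

  step pc=0: nor  $r1, $r0, $r3  regs=(0,65525,4,10,6,9,1)
  step pc=1: nor  $r4, $r3, $r3  regs=(0,65525,4,10,65525,9,1)
  step pc=2: bne  $r3, $r1, L6  cond=T  regs=(0,65525,4,10,65525,9,1)
  step pc=3: addi  $r3, $r2, 8  regs=(0,65525,4,12,65525,9,1)
  step pc=6: add  $r4, $r0, $r3  regs=(0,65525,4,12,12,9,1)
  step pc=7: beq  $r0, $r4, L9  cond=F  regs=(0,65525,4,12,12,9,1)
  step pc=8: slti  $r3, $r4, 4  regs=(0,65525,4,0,12,9,1)
  step pc=9: slti  $r5, $r6, 14  regs=(0,65525,4,0,12,1,1)
  step pc=10: xori  $r1, $r1, 0  regs=(0,65525,4,0,12,1,1)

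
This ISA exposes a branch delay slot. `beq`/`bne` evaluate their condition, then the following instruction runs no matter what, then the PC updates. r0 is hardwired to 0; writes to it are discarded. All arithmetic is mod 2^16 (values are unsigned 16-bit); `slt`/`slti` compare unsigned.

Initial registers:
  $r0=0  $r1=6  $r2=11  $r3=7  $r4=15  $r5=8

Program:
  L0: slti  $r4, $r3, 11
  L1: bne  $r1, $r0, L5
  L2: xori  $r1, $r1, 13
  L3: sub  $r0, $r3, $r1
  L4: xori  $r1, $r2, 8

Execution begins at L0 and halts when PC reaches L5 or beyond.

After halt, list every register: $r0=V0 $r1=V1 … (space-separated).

[0] slti  $r4, $r3, 11  →  {$r0:0, $r1:6, $r2:11, $r3:7, $r4:1, $r5:8}
[1] bne  $r1, $r0, L5  →  {$r0:0, $r1:6, $r2:11, $r3:7, $r4:1, $r5:8}  ⟨branch taken⟩
[2] xori  $r1, $r1, 13  →  {$r0:0, $r1:11, $r2:11, $r3:7, $r4:1, $r5:8}

$r0=0 $r1=11 $r2=11 $r3=7 $r4=1 $r5=8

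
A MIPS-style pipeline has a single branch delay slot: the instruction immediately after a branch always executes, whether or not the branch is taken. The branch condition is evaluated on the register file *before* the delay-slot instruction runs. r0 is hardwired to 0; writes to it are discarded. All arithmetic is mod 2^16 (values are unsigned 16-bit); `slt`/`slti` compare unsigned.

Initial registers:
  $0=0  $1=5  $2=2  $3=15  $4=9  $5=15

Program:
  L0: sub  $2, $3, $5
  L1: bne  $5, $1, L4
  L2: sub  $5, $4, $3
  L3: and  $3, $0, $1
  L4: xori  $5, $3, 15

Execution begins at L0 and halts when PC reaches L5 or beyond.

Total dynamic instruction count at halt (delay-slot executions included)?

4

  step pc=0: sub  $2, $3, $5  regs=(0,5,0,15,9,15)
  step pc=1: bne  $5, $1, L4  cond=T  regs=(0,5,0,15,9,15)
  step pc=2: sub  $5, $4, $3  regs=(0,5,0,15,9,65530)
  step pc=4: xori  $5, $3, 15  regs=(0,5,0,15,9,0)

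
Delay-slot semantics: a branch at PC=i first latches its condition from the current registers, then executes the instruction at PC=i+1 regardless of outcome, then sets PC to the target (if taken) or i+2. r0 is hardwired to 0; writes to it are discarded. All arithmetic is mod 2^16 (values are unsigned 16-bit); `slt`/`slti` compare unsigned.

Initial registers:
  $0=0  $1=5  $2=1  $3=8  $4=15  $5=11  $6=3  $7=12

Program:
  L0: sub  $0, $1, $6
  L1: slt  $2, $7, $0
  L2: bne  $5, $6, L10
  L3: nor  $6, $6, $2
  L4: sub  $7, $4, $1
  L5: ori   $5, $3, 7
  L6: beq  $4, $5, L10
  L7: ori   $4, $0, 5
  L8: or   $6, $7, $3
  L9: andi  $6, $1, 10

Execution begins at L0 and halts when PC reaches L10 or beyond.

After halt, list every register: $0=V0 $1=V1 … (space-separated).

$0=0 $1=5 $2=0 $3=8 $4=15 $5=11 $6=65532 $7=12

[0] sub  $0, $1, $6  →  {$0:0, $1:5, $2:1, $3:8, $4:15, $5:11, $6:3, $7:12}
[1] slt  $2, $7, $0  →  {$0:0, $1:5, $2:0, $3:8, $4:15, $5:11, $6:3, $7:12}
[2] bne  $5, $6, L10  →  {$0:0, $1:5, $2:0, $3:8, $4:15, $5:11, $6:3, $7:12}  ⟨branch taken⟩
[3] nor  $6, $6, $2  →  {$0:0, $1:5, $2:0, $3:8, $4:15, $5:11, $6:65532, $7:12}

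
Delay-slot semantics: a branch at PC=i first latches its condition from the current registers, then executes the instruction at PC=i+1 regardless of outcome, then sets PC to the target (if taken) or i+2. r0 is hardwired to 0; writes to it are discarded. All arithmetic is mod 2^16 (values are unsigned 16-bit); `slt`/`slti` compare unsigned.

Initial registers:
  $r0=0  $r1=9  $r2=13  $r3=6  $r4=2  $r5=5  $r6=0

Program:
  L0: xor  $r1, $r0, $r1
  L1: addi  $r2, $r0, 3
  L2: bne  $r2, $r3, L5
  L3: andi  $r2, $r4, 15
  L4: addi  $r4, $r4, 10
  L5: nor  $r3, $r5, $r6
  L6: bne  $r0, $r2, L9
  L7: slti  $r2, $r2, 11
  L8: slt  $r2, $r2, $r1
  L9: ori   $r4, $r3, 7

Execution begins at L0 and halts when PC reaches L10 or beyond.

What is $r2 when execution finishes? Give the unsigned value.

1

[0] xor  $r1, $r0, $r1  →  {$r0:0, $r1:9, $r2:13, $r3:6, $r4:2, $r5:5, $r6:0}
[1] addi  $r2, $r0, 3  →  {$r0:0, $r1:9, $r2:3, $r3:6, $r4:2, $r5:5, $r6:0}
[2] bne  $r2, $r3, L5  →  {$r0:0, $r1:9, $r2:3, $r3:6, $r4:2, $r5:5, $r6:0}  ⟨branch taken⟩
[3] andi  $r2, $r4, 15  →  {$r0:0, $r1:9, $r2:2, $r3:6, $r4:2, $r5:5, $r6:0}
[5] nor  $r3, $r5, $r6  →  {$r0:0, $r1:9, $r2:2, $r3:65530, $r4:2, $r5:5, $r6:0}
[6] bne  $r0, $r2, L9  →  {$r0:0, $r1:9, $r2:2, $r3:65530, $r4:2, $r5:5, $r6:0}  ⟨branch taken⟩
[7] slti  $r2, $r2, 11  →  {$r0:0, $r1:9, $r2:1, $r3:65530, $r4:2, $r5:5, $r6:0}
[9] ori   $r4, $r3, 7  →  {$r0:0, $r1:9, $r2:1, $r3:65530, $r4:65535, $r5:5, $r6:0}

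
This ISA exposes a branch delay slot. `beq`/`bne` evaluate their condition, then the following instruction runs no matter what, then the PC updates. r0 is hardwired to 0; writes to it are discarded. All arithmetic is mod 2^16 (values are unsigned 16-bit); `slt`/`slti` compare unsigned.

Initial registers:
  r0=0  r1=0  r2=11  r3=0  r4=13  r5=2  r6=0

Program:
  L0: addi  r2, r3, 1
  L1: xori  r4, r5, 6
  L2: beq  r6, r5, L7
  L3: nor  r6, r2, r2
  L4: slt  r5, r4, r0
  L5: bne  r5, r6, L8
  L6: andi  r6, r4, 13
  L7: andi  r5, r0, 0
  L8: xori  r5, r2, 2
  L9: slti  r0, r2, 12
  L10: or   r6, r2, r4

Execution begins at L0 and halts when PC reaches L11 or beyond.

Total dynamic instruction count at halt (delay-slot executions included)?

[0] addi  r2, r3, 1  →  {r0:0, r1:0, r2:1, r3:0, r4:13, r5:2, r6:0}
[1] xori  r4, r5, 6  →  {r0:0, r1:0, r2:1, r3:0, r4:4, r5:2, r6:0}
[2] beq  r6, r5, L7  →  {r0:0, r1:0, r2:1, r3:0, r4:4, r5:2, r6:0}  ⟨branch fallthrough⟩
[3] nor  r6, r2, r2  →  {r0:0, r1:0, r2:1, r3:0, r4:4, r5:2, r6:65534}
[4] slt  r5, r4, r0  →  {r0:0, r1:0, r2:1, r3:0, r4:4, r5:0, r6:65534}
[5] bne  r5, r6, L8  →  {r0:0, r1:0, r2:1, r3:0, r4:4, r5:0, r6:65534}  ⟨branch taken⟩
[6] andi  r6, r4, 13  →  {r0:0, r1:0, r2:1, r3:0, r4:4, r5:0, r6:4}
[8] xori  r5, r2, 2  →  {r0:0, r1:0, r2:1, r3:0, r4:4, r5:3, r6:4}
[9] slti  r0, r2, 12  →  {r0:0, r1:0, r2:1, r3:0, r4:4, r5:3, r6:4}
[10] or   r6, r2, r4  →  {r0:0, r1:0, r2:1, r3:0, r4:4, r5:3, r6:5}

10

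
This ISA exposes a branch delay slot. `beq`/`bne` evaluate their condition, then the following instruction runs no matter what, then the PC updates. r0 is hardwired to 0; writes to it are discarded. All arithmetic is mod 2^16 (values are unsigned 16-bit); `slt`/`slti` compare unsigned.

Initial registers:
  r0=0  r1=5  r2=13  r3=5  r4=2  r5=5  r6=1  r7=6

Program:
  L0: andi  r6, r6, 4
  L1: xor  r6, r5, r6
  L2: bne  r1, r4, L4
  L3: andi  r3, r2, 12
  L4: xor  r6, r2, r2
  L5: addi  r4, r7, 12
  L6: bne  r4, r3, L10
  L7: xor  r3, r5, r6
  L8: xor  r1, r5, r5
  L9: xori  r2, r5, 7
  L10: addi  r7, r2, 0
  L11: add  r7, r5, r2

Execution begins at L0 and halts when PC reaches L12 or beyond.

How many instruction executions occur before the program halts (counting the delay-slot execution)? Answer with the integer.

  step pc=0: andi  r6, r6, 4  regs=(0,5,13,5,2,5,0,6)
  step pc=1: xor  r6, r5, r6  regs=(0,5,13,5,2,5,5,6)
  step pc=2: bne  r1, r4, L4  cond=T  regs=(0,5,13,5,2,5,5,6)
  step pc=3: andi  r3, r2, 12  regs=(0,5,13,12,2,5,5,6)
  step pc=4: xor  r6, r2, r2  regs=(0,5,13,12,2,5,0,6)
  step pc=5: addi  r4, r7, 12  regs=(0,5,13,12,18,5,0,6)
  step pc=6: bne  r4, r3, L10  cond=T  regs=(0,5,13,12,18,5,0,6)
  step pc=7: xor  r3, r5, r6  regs=(0,5,13,5,18,5,0,6)
  step pc=10: addi  r7, r2, 0  regs=(0,5,13,5,18,5,0,13)
  step pc=11: add  r7, r5, r2  regs=(0,5,13,5,18,5,0,18)

10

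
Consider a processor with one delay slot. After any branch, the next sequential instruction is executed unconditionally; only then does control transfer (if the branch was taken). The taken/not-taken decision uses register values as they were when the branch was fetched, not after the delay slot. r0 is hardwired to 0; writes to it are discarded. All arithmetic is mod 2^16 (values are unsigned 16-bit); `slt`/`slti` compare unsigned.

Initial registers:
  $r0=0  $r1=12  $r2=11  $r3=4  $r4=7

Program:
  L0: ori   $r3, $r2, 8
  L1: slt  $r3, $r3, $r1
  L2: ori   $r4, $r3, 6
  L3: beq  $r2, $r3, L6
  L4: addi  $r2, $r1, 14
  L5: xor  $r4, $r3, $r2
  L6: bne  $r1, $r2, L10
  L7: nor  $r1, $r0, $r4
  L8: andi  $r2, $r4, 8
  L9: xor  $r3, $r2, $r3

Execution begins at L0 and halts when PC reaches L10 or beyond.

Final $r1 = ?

  step pc=0: ori   $r3, $r2, 8  regs=(0,12,11,11,7)
  step pc=1: slt  $r3, $r3, $r1  regs=(0,12,11,1,7)
  step pc=2: ori   $r4, $r3, 6  regs=(0,12,11,1,7)
  step pc=3: beq  $r2, $r3, L6  cond=F  regs=(0,12,11,1,7)
  step pc=4: addi  $r2, $r1, 14  regs=(0,12,26,1,7)
  step pc=5: xor  $r4, $r3, $r2  regs=(0,12,26,1,27)
  step pc=6: bne  $r1, $r2, L10  cond=T  regs=(0,12,26,1,27)
  step pc=7: nor  $r1, $r0, $r4  regs=(0,65508,26,1,27)

65508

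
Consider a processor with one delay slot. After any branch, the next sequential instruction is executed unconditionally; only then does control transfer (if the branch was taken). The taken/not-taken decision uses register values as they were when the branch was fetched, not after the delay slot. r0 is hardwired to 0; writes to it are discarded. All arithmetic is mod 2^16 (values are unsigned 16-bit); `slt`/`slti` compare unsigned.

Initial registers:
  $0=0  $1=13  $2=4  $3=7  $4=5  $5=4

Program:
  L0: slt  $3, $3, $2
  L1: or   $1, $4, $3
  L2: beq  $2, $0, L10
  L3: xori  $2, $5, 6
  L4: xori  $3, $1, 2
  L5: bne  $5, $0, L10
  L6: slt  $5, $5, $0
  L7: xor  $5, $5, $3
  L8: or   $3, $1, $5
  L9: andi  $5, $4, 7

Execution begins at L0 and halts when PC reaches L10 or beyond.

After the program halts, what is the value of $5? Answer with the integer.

0

#0 slt  $3, $3, $2 ; 0/13/4/0/5/4
#1 or   $1, $4, $3 ; 0/5/4/0/5/4
#2 beq  $2, $0, L10 ; 0/5/4/0/5/4 ; →fallthru
#3 xori  $2, $5, 6 ; 0/5/2/0/5/4
#4 xori  $3, $1, 2 ; 0/5/2/7/5/4
#5 bne  $5, $0, L10 ; 0/5/2/7/5/4 ; →target
#6 slt  $5, $5, $0 ; 0/5/2/7/5/0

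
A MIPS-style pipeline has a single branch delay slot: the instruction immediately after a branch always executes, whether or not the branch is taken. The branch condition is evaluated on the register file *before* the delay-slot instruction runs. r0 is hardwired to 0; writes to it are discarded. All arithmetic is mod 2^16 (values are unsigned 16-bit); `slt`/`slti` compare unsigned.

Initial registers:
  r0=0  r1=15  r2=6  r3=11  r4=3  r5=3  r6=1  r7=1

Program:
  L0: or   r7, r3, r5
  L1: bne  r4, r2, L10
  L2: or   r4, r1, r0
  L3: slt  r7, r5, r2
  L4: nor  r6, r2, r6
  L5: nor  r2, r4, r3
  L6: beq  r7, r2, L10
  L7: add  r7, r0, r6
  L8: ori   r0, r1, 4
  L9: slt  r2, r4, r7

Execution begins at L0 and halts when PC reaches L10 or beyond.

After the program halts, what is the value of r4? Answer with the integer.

PC=0  or   r7, r3, r5        | r0=0 r1=15 r2=6 r3=11 r4=3 r5=3 r6=1 r7=11
PC=1  bne  r4, r2, L10       | r0=0 r1=15 r2=6 r3=11 r4=3 r5=3 r6=1 r7=11  [TAKEN]
PC=2  or   r4, r1, r0        | r0=0 r1=15 r2=6 r3=11 r4=15 r5=3 r6=1 r7=11

15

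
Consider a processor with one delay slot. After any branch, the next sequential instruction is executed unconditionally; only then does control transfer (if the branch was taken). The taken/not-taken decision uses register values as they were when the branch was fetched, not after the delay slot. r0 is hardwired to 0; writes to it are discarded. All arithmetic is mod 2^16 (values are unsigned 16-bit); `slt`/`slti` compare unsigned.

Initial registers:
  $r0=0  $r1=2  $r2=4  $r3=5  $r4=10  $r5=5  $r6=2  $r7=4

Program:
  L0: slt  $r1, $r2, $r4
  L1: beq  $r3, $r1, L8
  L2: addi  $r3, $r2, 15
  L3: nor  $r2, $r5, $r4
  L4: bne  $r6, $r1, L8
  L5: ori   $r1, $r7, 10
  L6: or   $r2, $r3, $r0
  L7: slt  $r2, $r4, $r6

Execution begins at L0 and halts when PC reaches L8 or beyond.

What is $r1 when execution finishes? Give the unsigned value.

  step pc=0: slt  $r1, $r2, $r4  regs=(0,1,4,5,10,5,2,4)
  step pc=1: beq  $r3, $r1, L8  cond=F  regs=(0,1,4,5,10,5,2,4)
  step pc=2: addi  $r3, $r2, 15  regs=(0,1,4,19,10,5,2,4)
  step pc=3: nor  $r2, $r5, $r4  regs=(0,1,65520,19,10,5,2,4)
  step pc=4: bne  $r6, $r1, L8  cond=T  regs=(0,1,65520,19,10,5,2,4)
  step pc=5: ori   $r1, $r7, 10  regs=(0,14,65520,19,10,5,2,4)

14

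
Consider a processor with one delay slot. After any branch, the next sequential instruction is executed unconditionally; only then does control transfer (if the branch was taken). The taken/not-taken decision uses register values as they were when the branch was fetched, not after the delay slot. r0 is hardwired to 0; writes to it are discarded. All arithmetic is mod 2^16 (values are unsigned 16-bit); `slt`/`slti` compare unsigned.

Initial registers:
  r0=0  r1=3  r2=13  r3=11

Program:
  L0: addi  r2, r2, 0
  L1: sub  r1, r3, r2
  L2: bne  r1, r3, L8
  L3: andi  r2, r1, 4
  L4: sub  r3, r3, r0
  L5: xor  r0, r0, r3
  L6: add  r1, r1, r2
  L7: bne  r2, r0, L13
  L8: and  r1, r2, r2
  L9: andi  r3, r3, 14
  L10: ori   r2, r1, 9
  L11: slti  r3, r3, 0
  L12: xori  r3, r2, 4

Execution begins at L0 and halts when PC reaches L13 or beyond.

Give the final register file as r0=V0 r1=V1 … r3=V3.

PC=0  addi  r2, r2, 0        | r0=0 r1=3 r2=13 r3=11
PC=1  sub  r1, r3, r2        | r0=0 r1=65534 r2=13 r3=11
PC=2  bne  r1, r3, L8        | r0=0 r1=65534 r2=13 r3=11  [TAKEN]
PC=3  andi  r2, r1, 4        | r0=0 r1=65534 r2=4 r3=11
PC=8  and  r1, r2, r2        | r0=0 r1=4 r2=4 r3=11
PC=9  andi  r3, r3, 14       | r0=0 r1=4 r2=4 r3=10
PC=10 ori   r2, r1, 9        | r0=0 r1=4 r2=13 r3=10
PC=11 slti  r3, r3, 0        | r0=0 r1=4 r2=13 r3=0
PC=12 xori  r3, r2, 4        | r0=0 r1=4 r2=13 r3=9

r0=0 r1=4 r2=13 r3=9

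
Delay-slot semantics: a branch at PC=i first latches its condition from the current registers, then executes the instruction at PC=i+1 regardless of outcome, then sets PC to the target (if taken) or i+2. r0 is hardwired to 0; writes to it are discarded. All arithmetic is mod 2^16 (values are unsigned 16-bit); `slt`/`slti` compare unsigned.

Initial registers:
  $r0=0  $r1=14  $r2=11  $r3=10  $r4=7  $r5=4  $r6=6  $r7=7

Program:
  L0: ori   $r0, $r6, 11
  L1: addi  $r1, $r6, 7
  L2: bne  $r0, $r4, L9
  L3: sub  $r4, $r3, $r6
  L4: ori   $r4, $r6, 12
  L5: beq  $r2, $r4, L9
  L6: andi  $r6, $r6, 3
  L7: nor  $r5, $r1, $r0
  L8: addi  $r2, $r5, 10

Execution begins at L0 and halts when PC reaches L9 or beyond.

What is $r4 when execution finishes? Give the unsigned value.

4

#0 ori   $r0, $r6, 11 ; 0/14/11/10/7/4/6/7
#1 addi  $r1, $r6, 7 ; 0/13/11/10/7/4/6/7
#2 bne  $r0, $r4, L9 ; 0/13/11/10/7/4/6/7 ; →target
#3 sub  $r4, $r3, $r6 ; 0/13/11/10/4/4/6/7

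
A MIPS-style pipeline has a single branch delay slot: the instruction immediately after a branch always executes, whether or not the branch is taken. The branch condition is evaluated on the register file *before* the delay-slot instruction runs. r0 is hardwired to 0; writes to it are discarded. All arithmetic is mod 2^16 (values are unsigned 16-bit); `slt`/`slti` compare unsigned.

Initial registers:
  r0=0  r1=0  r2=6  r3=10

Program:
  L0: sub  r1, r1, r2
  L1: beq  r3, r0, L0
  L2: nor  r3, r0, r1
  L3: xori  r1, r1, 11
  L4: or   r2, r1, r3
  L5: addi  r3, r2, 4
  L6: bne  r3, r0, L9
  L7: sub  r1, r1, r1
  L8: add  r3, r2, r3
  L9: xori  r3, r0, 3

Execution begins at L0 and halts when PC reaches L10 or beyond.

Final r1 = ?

0

  step pc=0: sub  r1, r1, r2  regs=(0,65530,6,10)
  step pc=1: beq  r3, r0, L0  cond=F  regs=(0,65530,6,10)
  step pc=2: nor  r3, r0, r1  regs=(0,65530,6,5)
  step pc=3: xori  r1, r1, 11  regs=(0,65521,6,5)
  step pc=4: or   r2, r1, r3  regs=(0,65521,65525,5)
  step pc=5: addi  r3, r2, 4  regs=(0,65521,65525,65529)
  step pc=6: bne  r3, r0, L9  cond=T  regs=(0,65521,65525,65529)
  step pc=7: sub  r1, r1, r1  regs=(0,0,65525,65529)
  step pc=9: xori  r3, r0, 3  regs=(0,0,65525,3)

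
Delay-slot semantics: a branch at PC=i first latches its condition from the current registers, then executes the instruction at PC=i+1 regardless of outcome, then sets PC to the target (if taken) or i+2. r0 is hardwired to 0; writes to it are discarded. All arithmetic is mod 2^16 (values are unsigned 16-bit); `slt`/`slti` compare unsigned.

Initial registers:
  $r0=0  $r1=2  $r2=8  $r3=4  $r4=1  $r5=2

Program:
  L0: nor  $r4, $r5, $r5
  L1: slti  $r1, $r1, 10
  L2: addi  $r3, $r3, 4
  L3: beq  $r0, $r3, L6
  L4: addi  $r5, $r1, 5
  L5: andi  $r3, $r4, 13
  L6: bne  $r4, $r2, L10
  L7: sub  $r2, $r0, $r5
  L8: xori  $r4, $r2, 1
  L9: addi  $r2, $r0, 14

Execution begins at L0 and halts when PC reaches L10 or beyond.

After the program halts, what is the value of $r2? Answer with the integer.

[0] nor  $r4, $r5, $r5  →  {$r0:0, $r1:2, $r2:8, $r3:4, $r4:65533, $r5:2}
[1] slti  $r1, $r1, 10  →  {$r0:0, $r1:1, $r2:8, $r3:4, $r4:65533, $r5:2}
[2] addi  $r3, $r3, 4  →  {$r0:0, $r1:1, $r2:8, $r3:8, $r4:65533, $r5:2}
[3] beq  $r0, $r3, L6  →  {$r0:0, $r1:1, $r2:8, $r3:8, $r4:65533, $r5:2}  ⟨branch fallthrough⟩
[4] addi  $r5, $r1, 5  →  {$r0:0, $r1:1, $r2:8, $r3:8, $r4:65533, $r5:6}
[5] andi  $r3, $r4, 13  →  {$r0:0, $r1:1, $r2:8, $r3:13, $r4:65533, $r5:6}
[6] bne  $r4, $r2, L10  →  {$r0:0, $r1:1, $r2:8, $r3:13, $r4:65533, $r5:6}  ⟨branch taken⟩
[7] sub  $r2, $r0, $r5  →  {$r0:0, $r1:1, $r2:65530, $r3:13, $r4:65533, $r5:6}

65530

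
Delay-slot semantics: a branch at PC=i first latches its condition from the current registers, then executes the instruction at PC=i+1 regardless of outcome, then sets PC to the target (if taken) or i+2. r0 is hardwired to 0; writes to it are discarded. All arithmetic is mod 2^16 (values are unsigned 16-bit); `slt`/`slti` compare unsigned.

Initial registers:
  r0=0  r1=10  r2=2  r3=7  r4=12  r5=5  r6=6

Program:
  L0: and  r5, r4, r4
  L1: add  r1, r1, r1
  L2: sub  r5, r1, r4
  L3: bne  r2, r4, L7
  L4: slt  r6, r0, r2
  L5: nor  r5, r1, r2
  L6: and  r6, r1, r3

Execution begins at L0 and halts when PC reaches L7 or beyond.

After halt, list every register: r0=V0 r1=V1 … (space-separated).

r0=0 r1=20 r2=2 r3=7 r4=12 r5=8 r6=1

  step pc=0: and  r5, r4, r4  regs=(0,10,2,7,12,12,6)
  step pc=1: add  r1, r1, r1  regs=(0,20,2,7,12,12,6)
  step pc=2: sub  r5, r1, r4  regs=(0,20,2,7,12,8,6)
  step pc=3: bne  r2, r4, L7  cond=T  regs=(0,20,2,7,12,8,6)
  step pc=4: slt  r6, r0, r2  regs=(0,20,2,7,12,8,1)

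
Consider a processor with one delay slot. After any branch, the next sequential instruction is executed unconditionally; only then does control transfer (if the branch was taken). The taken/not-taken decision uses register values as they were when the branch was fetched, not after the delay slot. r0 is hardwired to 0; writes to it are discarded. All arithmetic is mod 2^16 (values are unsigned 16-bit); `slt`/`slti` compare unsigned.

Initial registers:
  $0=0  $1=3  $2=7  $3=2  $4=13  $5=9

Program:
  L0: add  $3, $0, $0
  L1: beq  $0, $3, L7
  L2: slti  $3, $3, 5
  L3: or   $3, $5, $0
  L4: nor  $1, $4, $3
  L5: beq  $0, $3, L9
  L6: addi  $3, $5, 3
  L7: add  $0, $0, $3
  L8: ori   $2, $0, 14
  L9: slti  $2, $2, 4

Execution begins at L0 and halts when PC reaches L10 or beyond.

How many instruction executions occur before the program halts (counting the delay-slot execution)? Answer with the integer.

  step pc=0: add  $3, $0, $0  regs=(0,3,7,0,13,9)
  step pc=1: beq  $0, $3, L7  cond=T  regs=(0,3,7,0,13,9)
  step pc=2: slti  $3, $3, 5  regs=(0,3,7,1,13,9)
  step pc=7: add  $0, $0, $3  regs=(0,3,7,1,13,9)
  step pc=8: ori   $2, $0, 14  regs=(0,3,14,1,13,9)
  step pc=9: slti  $2, $2, 4  regs=(0,3,0,1,13,9)

6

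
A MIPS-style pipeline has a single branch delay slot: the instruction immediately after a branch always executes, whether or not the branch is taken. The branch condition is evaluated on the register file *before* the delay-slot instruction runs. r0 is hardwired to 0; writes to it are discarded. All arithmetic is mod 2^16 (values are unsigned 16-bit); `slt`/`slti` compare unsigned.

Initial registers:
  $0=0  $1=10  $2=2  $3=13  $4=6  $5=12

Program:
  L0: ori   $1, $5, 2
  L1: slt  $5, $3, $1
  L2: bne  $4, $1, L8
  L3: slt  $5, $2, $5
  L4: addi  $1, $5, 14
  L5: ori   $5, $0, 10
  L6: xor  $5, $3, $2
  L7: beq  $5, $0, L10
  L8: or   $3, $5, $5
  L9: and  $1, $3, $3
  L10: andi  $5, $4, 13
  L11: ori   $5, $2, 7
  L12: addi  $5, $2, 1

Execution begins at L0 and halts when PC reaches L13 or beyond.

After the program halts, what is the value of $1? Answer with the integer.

PC=0  ori   $1, $5, 2        | $0=0 $1=14 $2=2 $3=13 $4=6 $5=12
PC=1  slt  $5, $3, $1        | $0=0 $1=14 $2=2 $3=13 $4=6 $5=1
PC=2  bne  $4, $1, L8        | $0=0 $1=14 $2=2 $3=13 $4=6 $5=1  [TAKEN]
PC=3  slt  $5, $2, $5        | $0=0 $1=14 $2=2 $3=13 $4=6 $5=0
PC=8  or   $3, $5, $5        | $0=0 $1=14 $2=2 $3=0 $4=6 $5=0
PC=9  and  $1, $3, $3        | $0=0 $1=0 $2=2 $3=0 $4=6 $5=0
PC=10 andi  $5, $4, 13       | $0=0 $1=0 $2=2 $3=0 $4=6 $5=4
PC=11 ori   $5, $2, 7        | $0=0 $1=0 $2=2 $3=0 $4=6 $5=7
PC=12 addi  $5, $2, 1        | $0=0 $1=0 $2=2 $3=0 $4=6 $5=3

0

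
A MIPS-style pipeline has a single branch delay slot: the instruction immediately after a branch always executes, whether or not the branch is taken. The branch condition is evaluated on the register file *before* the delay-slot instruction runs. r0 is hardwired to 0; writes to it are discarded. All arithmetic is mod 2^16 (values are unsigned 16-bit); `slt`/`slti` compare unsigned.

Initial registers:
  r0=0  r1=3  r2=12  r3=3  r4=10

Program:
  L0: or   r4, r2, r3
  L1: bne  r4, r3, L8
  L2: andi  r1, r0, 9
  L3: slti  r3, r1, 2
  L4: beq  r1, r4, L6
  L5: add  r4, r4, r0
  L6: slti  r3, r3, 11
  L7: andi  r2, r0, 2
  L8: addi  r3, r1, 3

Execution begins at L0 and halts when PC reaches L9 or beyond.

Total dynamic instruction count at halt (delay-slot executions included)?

#0 or   r4, r2, r3 ; 0/3/12/3/15
#1 bne  r4, r3, L8 ; 0/3/12/3/15 ; →target
#2 andi  r1, r0, 9 ; 0/0/12/3/15
#8 addi  r3, r1, 3 ; 0/0/12/3/15

4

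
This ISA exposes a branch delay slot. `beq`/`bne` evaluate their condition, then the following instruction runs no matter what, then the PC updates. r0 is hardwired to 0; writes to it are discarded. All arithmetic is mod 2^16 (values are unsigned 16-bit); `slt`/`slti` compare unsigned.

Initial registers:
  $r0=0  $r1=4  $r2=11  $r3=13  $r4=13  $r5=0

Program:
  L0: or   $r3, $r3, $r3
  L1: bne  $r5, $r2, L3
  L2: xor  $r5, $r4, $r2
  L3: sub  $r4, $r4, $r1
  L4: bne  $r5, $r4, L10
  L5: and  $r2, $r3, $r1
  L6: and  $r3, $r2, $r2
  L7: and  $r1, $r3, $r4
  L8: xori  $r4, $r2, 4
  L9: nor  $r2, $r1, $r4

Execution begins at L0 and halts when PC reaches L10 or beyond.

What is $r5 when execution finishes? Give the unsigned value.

  step pc=0: or   $r3, $r3, $r3  regs=(0,4,11,13,13,0)
  step pc=1: bne  $r5, $r2, L3  cond=T  regs=(0,4,11,13,13,0)
  step pc=2: xor  $r5, $r4, $r2  regs=(0,4,11,13,13,6)
  step pc=3: sub  $r4, $r4, $r1  regs=(0,4,11,13,9,6)
  step pc=4: bne  $r5, $r4, L10  cond=T  regs=(0,4,11,13,9,6)
  step pc=5: and  $r2, $r3, $r1  regs=(0,4,4,13,9,6)

6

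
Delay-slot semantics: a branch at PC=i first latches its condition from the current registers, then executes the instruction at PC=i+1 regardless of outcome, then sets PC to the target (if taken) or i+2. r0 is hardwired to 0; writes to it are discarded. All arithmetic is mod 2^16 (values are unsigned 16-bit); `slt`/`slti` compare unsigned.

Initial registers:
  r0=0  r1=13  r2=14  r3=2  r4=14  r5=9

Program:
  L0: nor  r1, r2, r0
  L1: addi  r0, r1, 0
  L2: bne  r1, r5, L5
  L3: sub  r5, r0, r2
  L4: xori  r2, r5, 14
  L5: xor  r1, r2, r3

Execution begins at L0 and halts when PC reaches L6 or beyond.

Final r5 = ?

  step pc=0: nor  r1, r2, r0  regs=(0,65521,14,2,14,9)
  step pc=1: addi  r0, r1, 0  regs=(0,65521,14,2,14,9)
  step pc=2: bne  r1, r5, L5  cond=T  regs=(0,65521,14,2,14,9)
  step pc=3: sub  r5, r0, r2  regs=(0,65521,14,2,14,65522)
  step pc=5: xor  r1, r2, r3  regs=(0,12,14,2,14,65522)

65522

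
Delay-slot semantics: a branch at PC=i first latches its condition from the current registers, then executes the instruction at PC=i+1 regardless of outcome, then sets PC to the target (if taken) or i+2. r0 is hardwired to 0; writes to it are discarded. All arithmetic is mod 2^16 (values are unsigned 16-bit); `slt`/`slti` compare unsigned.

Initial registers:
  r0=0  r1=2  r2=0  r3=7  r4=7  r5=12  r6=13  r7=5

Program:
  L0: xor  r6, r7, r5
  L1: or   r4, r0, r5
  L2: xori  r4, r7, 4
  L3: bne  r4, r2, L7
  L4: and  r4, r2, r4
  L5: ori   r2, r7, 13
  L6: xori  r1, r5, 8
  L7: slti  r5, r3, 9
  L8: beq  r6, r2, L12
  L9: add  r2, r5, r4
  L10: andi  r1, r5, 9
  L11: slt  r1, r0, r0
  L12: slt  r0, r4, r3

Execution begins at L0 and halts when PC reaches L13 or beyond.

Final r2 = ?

  step pc=0: xor  r6, r7, r5  regs=(0,2,0,7,7,12,9,5)
  step pc=1: or   r4, r0, r5  regs=(0,2,0,7,12,12,9,5)
  step pc=2: xori  r4, r7, 4  regs=(0,2,0,7,1,12,9,5)
  step pc=3: bne  r4, r2, L7  cond=T  regs=(0,2,0,7,1,12,9,5)
  step pc=4: and  r4, r2, r4  regs=(0,2,0,7,0,12,9,5)
  step pc=7: slti  r5, r3, 9  regs=(0,2,0,7,0,1,9,5)
  step pc=8: beq  r6, r2, L12  cond=F  regs=(0,2,0,7,0,1,9,5)
  step pc=9: add  r2, r5, r4  regs=(0,2,1,7,0,1,9,5)
  step pc=10: andi  r1, r5, 9  regs=(0,1,1,7,0,1,9,5)
  step pc=11: slt  r1, r0, r0  regs=(0,0,1,7,0,1,9,5)
  step pc=12: slt  r0, r4, r3  regs=(0,0,1,7,0,1,9,5)

1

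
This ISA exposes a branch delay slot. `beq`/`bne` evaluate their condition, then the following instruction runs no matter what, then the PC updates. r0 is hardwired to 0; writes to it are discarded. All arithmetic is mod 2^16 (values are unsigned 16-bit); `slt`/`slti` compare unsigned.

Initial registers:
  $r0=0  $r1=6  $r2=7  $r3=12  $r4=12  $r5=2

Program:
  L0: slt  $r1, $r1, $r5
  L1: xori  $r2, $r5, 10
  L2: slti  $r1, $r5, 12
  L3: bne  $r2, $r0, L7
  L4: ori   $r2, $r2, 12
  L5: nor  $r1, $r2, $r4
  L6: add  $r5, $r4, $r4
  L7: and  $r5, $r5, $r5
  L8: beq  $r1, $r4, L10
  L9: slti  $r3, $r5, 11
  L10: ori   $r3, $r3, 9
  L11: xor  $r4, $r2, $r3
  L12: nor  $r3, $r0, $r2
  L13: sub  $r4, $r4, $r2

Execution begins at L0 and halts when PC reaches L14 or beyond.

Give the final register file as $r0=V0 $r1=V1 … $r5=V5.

$r0=0 $r1=1 $r2=12 $r3=65523 $r4=65529 $r5=2

#0 slt  $r1, $r1, $r5 ; 0/0/7/12/12/2
#1 xori  $r2, $r5, 10 ; 0/0/8/12/12/2
#2 slti  $r1, $r5, 12 ; 0/1/8/12/12/2
#3 bne  $r2, $r0, L7 ; 0/1/8/12/12/2 ; →target
#4 ori   $r2, $r2, 12 ; 0/1/12/12/12/2
#7 and  $r5, $r5, $r5 ; 0/1/12/12/12/2
#8 beq  $r1, $r4, L10 ; 0/1/12/12/12/2 ; →fallthru
#9 slti  $r3, $r5, 11 ; 0/1/12/1/12/2
#10 ori   $r3, $r3, 9 ; 0/1/12/9/12/2
#11 xor  $r4, $r2, $r3 ; 0/1/12/9/5/2
#12 nor  $r3, $r0, $r2 ; 0/1/12/65523/5/2
#13 sub  $r4, $r4, $r2 ; 0/1/12/65523/65529/2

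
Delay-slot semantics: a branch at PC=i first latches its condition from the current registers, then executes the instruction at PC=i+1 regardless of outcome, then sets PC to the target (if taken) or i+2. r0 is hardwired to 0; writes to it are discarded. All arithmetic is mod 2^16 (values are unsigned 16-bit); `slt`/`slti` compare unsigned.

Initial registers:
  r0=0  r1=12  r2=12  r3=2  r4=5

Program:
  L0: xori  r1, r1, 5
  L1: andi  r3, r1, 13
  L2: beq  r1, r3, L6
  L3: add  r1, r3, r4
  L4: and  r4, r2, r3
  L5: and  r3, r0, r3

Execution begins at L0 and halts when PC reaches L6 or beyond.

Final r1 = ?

  step pc=0: xori  r1, r1, 5  regs=(0,9,12,2,5)
  step pc=1: andi  r3, r1, 13  regs=(0,9,12,9,5)
  step pc=2: beq  r1, r3, L6  cond=T  regs=(0,9,12,9,5)
  step pc=3: add  r1, r3, r4  regs=(0,14,12,9,5)

14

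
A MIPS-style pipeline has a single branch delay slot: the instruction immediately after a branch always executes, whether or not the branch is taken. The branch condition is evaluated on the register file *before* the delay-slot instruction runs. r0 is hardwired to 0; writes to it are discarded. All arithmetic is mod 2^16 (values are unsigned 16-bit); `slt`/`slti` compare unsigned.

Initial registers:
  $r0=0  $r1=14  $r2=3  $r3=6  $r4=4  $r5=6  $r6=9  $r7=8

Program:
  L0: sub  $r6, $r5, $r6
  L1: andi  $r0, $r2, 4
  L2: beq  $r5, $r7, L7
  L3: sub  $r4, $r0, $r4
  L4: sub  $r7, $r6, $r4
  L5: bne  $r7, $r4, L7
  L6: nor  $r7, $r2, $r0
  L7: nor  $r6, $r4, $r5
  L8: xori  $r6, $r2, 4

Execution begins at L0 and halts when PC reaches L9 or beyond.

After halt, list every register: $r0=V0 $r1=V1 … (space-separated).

  step pc=0: sub  $r6, $r5, $r6  regs=(0,14,3,6,4,6,65533,8)
  step pc=1: andi  $r0, $r2, 4  regs=(0,14,3,6,4,6,65533,8)
  step pc=2: beq  $r5, $r7, L7  cond=F  regs=(0,14,3,6,4,6,65533,8)
  step pc=3: sub  $r4, $r0, $r4  regs=(0,14,3,6,65532,6,65533,8)
  step pc=4: sub  $r7, $r6, $r4  regs=(0,14,3,6,65532,6,65533,1)
  step pc=5: bne  $r7, $r4, L7  cond=T  regs=(0,14,3,6,65532,6,65533,1)
  step pc=6: nor  $r7, $r2, $r0  regs=(0,14,3,6,65532,6,65533,65532)
  step pc=7: nor  $r6, $r4, $r5  regs=(0,14,3,6,65532,6,1,65532)
  step pc=8: xori  $r6, $r2, 4  regs=(0,14,3,6,65532,6,7,65532)

$r0=0 $r1=14 $r2=3 $r3=6 $r4=65532 $r5=6 $r6=7 $r7=65532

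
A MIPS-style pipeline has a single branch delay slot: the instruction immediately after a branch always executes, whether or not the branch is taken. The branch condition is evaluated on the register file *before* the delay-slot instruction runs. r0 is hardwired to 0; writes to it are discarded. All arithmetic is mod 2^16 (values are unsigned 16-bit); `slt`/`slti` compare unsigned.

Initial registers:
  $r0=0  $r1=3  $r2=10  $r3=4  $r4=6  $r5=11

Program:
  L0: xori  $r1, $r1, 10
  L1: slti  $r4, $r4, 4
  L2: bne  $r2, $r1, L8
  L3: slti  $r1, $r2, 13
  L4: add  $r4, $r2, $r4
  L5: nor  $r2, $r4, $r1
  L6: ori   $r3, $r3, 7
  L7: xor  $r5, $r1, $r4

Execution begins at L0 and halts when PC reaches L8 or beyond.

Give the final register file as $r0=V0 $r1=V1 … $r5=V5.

$r0=0 $r1=1 $r2=10 $r3=4 $r4=0 $r5=11

  step pc=0: xori  $r1, $r1, 10  regs=(0,9,10,4,6,11)
  step pc=1: slti  $r4, $r4, 4  regs=(0,9,10,4,0,11)
  step pc=2: bne  $r2, $r1, L8  cond=T  regs=(0,9,10,4,0,11)
  step pc=3: slti  $r1, $r2, 13  regs=(0,1,10,4,0,11)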